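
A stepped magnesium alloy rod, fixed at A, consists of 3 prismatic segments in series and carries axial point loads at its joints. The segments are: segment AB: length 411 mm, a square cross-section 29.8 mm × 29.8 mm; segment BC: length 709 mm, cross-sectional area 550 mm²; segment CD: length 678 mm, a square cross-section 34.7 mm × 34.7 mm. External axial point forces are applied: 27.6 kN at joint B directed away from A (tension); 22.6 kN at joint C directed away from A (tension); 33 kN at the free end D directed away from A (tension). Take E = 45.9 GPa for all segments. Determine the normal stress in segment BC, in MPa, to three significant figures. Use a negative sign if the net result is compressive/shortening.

Internal axial forces (sectioning from the free end, tension +): N_CD = 33 kN, N_BC = 55.6 kN, N_AB = 83.2 kN.
σ_BC = N_BC/A_BC = 55600/550 = 101.1 MPa.

101 MPa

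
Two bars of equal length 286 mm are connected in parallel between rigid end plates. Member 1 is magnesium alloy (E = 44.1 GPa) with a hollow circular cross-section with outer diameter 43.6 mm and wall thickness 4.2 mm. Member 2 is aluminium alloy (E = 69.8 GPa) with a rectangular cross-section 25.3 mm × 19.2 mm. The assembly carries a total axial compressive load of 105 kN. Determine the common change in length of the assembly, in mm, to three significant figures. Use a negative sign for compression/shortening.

A_1 = 519.9 mm².
A_2 = 485.8 mm².
Equal strain + equilibrium ⇒ each member carries load in proportion to AE: A₁E₁ = 22930000 N, A₂E₂ = 33910000 N, ΣAE = 56830000 N.
δ = PL/ΣAE = -105000·286/56830000 = -0.5284 mm.

-0.528 mm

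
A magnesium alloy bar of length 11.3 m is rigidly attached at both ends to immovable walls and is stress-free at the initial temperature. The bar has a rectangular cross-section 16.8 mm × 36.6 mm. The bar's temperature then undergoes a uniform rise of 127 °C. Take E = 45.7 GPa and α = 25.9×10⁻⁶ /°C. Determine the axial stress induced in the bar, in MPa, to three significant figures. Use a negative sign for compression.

Free thermal expansion αLΔT = 25.9e-6 · 11300 · 127 = 37.17 mm.
The walls impose strain ε = −(37.17)/11300 = -3.2893e-03; σ = Eε = 45700 · -3.2893e-03 = -150.3 MPa.

-150 MPa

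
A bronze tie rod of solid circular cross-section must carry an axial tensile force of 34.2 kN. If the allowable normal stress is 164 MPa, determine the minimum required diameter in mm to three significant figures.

16.3 mm

Required area A ≥ P/σ_allow = 34200/164 = 208.5 mm².
For a solid circular section, d ≥ √(4A/π) = 16.29 mm.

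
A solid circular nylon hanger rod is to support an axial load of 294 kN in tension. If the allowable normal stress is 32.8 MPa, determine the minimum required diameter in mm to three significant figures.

107 mm

Required area A ≥ P/σ_allow = 294000/32.8 = 8963 mm².
For a solid circular section, d ≥ √(4A/π) = 106.8 mm.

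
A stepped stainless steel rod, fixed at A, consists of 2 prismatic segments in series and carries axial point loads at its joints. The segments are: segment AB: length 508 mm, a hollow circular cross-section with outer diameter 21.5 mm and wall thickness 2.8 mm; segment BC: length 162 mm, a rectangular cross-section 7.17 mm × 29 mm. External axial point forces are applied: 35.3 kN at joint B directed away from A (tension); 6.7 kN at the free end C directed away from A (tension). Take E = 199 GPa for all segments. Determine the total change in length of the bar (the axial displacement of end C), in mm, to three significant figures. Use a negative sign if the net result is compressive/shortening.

0.678 mm

Internal axial forces (sectioning from the free end, tension +): N_BC = 6.7 kN, N_AB = 42 kN.
A_AB = 164.5 mm².
A_BC = 207.9 mm².
δ_AB = 42000·508/(164.5·199000) = 0.6518 mm
δ_BC = 6700·162/(207.9·199000) = 0.02623 mm
δ = Σδ_i = 0.678 mm.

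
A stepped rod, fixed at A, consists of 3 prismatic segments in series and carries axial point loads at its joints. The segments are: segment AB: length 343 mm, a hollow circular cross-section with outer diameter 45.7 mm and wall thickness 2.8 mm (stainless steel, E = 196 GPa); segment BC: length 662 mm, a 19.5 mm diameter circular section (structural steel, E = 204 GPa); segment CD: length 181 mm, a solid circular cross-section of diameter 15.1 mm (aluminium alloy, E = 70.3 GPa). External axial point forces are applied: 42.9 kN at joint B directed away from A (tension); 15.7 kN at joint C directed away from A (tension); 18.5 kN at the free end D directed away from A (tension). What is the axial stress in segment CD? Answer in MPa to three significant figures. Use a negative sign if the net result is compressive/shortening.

103 MPa

Internal axial forces (sectioning from the free end, tension +): N_CD = 18.5 kN, N_BC = 34.2 kN, N_AB = 77.1 kN.
A_CD = 179.1 mm².
σ_CD = N_CD/A_CD = 18500/179.1 = 103.3 MPa.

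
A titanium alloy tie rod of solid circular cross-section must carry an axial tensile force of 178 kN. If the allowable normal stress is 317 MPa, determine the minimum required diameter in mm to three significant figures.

26.7 mm

Required area A ≥ P/σ_allow = 178000/317 = 561.5 mm².
For a solid circular section, d ≥ √(4A/π) = 26.74 mm.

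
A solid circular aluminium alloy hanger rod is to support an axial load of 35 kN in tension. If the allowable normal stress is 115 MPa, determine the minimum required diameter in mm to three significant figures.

19.7 mm

Required area A ≥ P/σ_allow = 35000/115 = 304.3 mm².
For a solid circular section, d ≥ √(4A/π) = 19.69 mm.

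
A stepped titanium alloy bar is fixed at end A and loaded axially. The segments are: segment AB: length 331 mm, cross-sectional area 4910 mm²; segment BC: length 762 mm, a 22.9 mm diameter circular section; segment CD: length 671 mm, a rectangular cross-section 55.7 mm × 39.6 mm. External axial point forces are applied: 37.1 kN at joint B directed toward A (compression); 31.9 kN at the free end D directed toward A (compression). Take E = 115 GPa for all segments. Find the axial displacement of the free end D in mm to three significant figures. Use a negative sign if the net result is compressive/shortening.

Internal axial forces (sectioning from the free end, tension +): N_CD = -31.9 kN, N_BC = -31.9 kN, N_AB = -69 kN.
A_BC = 411.9 mm².
A_CD = 2206 mm².
δ_AB = -69000·331/(4910·115000) = -0.04045 mm
δ_BC = -31900·762/(411.9·115000) = -0.5132 mm
δ_CD = -31900·671/(2206·115000) = -0.08438 mm
δ = Σδ_i = -0.638 mm.

-0.638 mm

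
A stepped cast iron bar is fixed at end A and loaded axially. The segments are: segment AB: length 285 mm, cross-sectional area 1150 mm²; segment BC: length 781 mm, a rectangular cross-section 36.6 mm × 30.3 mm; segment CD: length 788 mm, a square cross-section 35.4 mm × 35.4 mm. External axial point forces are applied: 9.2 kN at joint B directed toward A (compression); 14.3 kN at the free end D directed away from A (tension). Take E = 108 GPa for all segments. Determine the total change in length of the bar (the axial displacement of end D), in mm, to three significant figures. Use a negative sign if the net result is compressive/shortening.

Internal axial forces (sectioning from the free end, tension +): N_CD = 14.3 kN, N_BC = 14.3 kN, N_AB = 5.1 kN.
A_BC = 1109 mm².
A_CD = 1253 mm².
δ_AB = 5100·285/(1150·108000) = 0.0117 mm
δ_BC = 14300·781/(1109·108000) = 0.09325 mm
δ_CD = 14300·788/(1253·108000) = 0.08326 mm
δ = Σδ_i = 0.1882 mm.

0.188 mm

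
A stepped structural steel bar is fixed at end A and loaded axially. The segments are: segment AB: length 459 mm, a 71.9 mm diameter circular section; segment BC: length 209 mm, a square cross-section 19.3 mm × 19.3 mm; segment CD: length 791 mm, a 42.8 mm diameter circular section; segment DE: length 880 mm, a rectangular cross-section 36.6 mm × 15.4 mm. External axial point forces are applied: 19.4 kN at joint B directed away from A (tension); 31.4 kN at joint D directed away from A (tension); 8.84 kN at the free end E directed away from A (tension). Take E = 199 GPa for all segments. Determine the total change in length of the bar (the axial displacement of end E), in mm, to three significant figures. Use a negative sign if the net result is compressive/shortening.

Internal axial forces (sectioning from the free end, tension +): N_DE = 8.84 kN, N_CD = 40.24 kN, N_BC = 40.24 kN, N_AB = 59.64 kN.
A_AB = 4060 mm².
A_BC = 372.5 mm².
A_CD = 1439 mm².
A_DE = 563.6 mm².
δ_AB = 59640·459/(4060·199000) = 0.03388 mm
δ_BC = 40240·209/(372.5·199000) = 0.1135 mm
δ_CD = 40240·791/(1439·199000) = 0.1112 mm
δ_DE = 8840·880/(563.6·199000) = 0.06936 mm
δ = Σδ_i = 0.3279 mm.

0.328 mm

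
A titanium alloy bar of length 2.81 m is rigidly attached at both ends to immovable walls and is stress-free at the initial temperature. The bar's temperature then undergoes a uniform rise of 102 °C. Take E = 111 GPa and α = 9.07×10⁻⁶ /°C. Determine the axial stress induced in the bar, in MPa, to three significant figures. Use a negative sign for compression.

-103 MPa

Free thermal expansion αLΔT = 9.07e-6 · 2810 · 102 = 2.6 mm.
The walls impose strain ε = −(2.6)/2810 = -9.2514e-04; σ = Eε = 111000 · -9.2514e-04 = -102.7 MPa.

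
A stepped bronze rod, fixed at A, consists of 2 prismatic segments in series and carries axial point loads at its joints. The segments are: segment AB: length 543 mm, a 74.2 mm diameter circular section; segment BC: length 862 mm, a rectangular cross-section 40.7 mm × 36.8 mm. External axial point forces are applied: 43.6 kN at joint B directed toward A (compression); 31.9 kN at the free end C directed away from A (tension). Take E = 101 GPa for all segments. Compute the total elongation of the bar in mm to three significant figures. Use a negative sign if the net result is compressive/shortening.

Internal axial forces (sectioning from the free end, tension +): N_BC = 31.9 kN, N_AB = -11.7 kN.
A_AB = 4324 mm².
A_BC = 1498 mm².
δ_AB = -11700·543/(4324·101000) = -0.01455 mm
δ_BC = 31900·862/(1498·101000) = 0.1818 mm
δ = Σδ_i = 0.1672 mm.

0.167 mm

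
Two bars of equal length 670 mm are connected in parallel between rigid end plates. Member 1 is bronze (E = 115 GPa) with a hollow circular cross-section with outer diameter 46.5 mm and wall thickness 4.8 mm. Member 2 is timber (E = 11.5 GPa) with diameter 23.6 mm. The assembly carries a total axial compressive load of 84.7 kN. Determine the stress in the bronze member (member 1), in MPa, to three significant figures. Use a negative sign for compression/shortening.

-126 MPa

A_1 = 628.8 mm².
A_2 = 437.4 mm².
Equal strain + equilibrium ⇒ each member carries load in proportion to AE: A₁E₁ = 72310000 N, A₂E₂ = 5031000 N, ΣAE = 77340000 N.
σ₁ = P·E₁/ΣAE = -84700·115000/77340000 = -125.9 MPa.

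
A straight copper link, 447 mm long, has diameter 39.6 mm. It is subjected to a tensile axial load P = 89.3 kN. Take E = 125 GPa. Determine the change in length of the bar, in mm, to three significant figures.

0.259 mm

A = 1232 mm².
δ_mech = NL/(AE) = 89300·447/(1232·125000) = 0.2593 mm.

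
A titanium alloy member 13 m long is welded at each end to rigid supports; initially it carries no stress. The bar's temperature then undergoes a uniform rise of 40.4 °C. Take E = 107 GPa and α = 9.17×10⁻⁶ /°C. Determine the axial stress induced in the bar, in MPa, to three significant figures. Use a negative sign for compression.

Free thermal expansion αLΔT = 9.17e-6 · 13000 · 40.4 = 4.816 mm.
The walls impose strain ε = −(4.816)/13000 = -3.7047e-04; σ = Eε = 107000 · -3.7047e-04 = -39.64 MPa.

-39.6 MPa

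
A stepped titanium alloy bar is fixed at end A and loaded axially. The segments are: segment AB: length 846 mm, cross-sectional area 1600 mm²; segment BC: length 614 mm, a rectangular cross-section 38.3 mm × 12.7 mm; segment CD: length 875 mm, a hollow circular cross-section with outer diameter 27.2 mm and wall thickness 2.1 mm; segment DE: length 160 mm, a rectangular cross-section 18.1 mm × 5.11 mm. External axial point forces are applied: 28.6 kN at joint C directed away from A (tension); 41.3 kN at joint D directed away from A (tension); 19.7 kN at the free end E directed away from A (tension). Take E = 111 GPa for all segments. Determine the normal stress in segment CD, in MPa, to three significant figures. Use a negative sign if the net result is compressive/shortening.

Internal axial forces (sectioning from the free end, tension +): N_DE = 19.7 kN, N_CD = 61 kN, N_BC = 89.6 kN, N_AB = 89.6 kN.
A_CD = 165.6 mm².
σ_CD = N_CD/A_CD = 61000/165.6 = 368.4 MPa.

368 MPa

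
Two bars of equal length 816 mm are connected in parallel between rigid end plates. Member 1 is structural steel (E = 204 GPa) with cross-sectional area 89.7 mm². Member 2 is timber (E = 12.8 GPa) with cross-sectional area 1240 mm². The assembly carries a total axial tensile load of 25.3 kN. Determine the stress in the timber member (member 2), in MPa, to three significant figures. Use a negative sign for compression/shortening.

Equal strain + equilibrium ⇒ each member carries load in proportion to AE: A₁E₁ = 18300000 N, A₂E₂ = 15870000 N, ΣAE = 34170000 N.
σ₂ = P·E₂/ΣAE = 25300·12800/34170000 = 9.477 MPa.

9.48 MPa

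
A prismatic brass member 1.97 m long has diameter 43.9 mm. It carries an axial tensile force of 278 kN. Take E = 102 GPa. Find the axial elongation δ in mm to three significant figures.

3.55 mm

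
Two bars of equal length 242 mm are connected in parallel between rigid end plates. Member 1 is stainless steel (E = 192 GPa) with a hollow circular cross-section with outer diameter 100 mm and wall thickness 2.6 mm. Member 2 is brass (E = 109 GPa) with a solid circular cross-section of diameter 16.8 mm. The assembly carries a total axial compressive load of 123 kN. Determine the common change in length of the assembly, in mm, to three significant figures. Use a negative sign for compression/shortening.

A_1 = 795.6 mm².
A_2 = 221.7 mm².
Equal strain + equilibrium ⇒ each member carries load in proportion to AE: A₁E₁ = 152800000 N, A₂E₂ = 24160000 N, ΣAE = 176900000 N.
δ = PL/ΣAE = -123000·242/176900000 = -0.1683 mm.

-0.168 mm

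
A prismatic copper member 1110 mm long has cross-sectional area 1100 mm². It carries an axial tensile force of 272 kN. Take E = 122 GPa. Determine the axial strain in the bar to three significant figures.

σ = N/A = 247.3 MPa; ε = σ/E = 247.3/122000 = 2.027e-03.

0.00203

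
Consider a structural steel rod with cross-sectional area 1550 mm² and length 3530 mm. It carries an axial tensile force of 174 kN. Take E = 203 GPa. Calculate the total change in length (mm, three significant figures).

1.95 mm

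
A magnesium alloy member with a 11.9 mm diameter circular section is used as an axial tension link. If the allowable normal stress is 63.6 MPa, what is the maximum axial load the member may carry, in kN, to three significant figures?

7.07 kN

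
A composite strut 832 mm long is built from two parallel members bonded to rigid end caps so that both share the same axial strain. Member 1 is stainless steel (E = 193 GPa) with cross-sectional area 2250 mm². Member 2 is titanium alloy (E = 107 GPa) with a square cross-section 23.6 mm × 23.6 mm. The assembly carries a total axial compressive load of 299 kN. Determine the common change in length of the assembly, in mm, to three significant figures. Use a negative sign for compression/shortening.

A_2 = 557 mm².
Equal strain + equilibrium ⇒ each member carries load in proportion to AE: A₁E₁ = 434200000 N, A₂E₂ = 59590000 N, ΣAE = 493800000 N.
δ = PL/ΣAE = -299000·832/493800000 = -0.5037 mm.

-0.504 mm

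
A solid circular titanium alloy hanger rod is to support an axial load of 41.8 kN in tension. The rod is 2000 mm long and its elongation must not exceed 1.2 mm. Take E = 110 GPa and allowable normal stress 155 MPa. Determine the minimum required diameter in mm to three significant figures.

Required area A ≥ P/σ_allow = 41800/155 = 269.7 mm².
For a solid circular section, d ≥ √(4A/π) = 18.53 mm.
Elongation limit: A ≥ PL/(Eδ_allow) = 41800·2000/(110000·1.2) = 633.3 mm² ⇒ d ≥ 28.4 mm.
The elongation limit governs.

28.4 mm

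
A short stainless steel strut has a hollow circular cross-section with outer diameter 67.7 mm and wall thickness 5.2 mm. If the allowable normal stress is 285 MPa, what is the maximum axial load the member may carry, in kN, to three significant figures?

291 kN

A = 1021 mm².
P_max = σ_allow · A = 285 · 1021 = 291000 N = 291 kN.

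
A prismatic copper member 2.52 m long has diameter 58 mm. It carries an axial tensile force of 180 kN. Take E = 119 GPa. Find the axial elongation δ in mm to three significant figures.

A = 2642 mm².
δ_mech = NL/(AE) = 180000·2520/(2642·119000) = 1.443 mm.

1.44 mm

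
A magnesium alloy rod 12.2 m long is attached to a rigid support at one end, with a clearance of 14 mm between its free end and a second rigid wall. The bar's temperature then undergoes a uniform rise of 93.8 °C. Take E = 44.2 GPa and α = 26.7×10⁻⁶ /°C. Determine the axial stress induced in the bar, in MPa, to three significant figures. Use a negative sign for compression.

-60.0 MPa

Free thermal expansion αLΔT = 26.7e-6 · 12200 · 93.8 = 30.55 mm.
The walls engage after the gap closes; constrained expansion = 30.55 − 14 = 16.55 mm.
The walls impose strain ε = −(16.55)/12200 = -1.3569e-03; σ = Eε = 44200 · -1.3569e-03 = -59.98 MPa.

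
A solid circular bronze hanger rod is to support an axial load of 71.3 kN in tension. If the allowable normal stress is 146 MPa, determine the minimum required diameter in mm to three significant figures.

24.9 mm

Required area A ≥ P/σ_allow = 71300/146 = 488.4 mm².
For a solid circular section, d ≥ √(4A/π) = 24.94 mm.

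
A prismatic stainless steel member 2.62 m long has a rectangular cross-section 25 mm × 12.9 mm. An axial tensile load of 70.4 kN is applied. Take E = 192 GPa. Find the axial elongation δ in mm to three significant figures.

A = 322.5 mm².
δ_mech = NL/(AE) = 70400·2620/(322.5·192000) = 2.979 mm.

2.98 mm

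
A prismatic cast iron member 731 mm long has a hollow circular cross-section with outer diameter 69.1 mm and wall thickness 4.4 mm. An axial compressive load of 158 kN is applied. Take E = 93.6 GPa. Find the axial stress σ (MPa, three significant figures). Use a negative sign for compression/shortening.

A = 894.3 mm².
σ = N/A = -158000/894.3 = -176.7 MPa.

-177 MPa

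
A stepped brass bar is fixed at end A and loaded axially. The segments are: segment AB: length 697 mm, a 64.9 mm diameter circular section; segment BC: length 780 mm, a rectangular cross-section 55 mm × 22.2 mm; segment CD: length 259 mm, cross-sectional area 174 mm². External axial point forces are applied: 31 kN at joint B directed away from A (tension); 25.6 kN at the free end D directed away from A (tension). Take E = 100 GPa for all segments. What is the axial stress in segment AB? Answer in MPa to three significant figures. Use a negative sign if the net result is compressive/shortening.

Internal axial forces (sectioning from the free end, tension +): N_CD = 25.6 kN, N_BC = 25.6 kN, N_AB = 56.6 kN.
A_AB = 3308 mm².
σ_AB = N_AB/A_AB = 56600/3308 = 17.11 MPa.

17.1 MPa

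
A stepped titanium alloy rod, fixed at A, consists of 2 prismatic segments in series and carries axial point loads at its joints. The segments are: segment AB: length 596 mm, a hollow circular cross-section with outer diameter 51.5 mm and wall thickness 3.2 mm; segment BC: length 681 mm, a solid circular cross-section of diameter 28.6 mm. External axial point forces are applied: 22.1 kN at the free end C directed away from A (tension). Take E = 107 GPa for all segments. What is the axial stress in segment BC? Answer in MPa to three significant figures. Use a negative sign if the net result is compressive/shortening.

34.4 MPa

Internal axial forces (sectioning from the free end, tension +): N_BC = 22.1 kN, N_AB = 22.1 kN.
A_BC = 642.4 mm².
σ_BC = N_BC/A_BC = 22100/642.4 = 34.4 MPa.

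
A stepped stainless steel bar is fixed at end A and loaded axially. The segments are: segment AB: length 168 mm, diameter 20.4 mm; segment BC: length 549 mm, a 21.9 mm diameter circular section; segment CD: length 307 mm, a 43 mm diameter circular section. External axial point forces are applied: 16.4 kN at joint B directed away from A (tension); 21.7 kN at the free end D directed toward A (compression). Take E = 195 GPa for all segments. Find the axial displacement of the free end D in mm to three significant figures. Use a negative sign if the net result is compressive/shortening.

Internal axial forces (sectioning from the free end, tension +): N_CD = -21.7 kN, N_BC = -21.7 kN, N_AB = -5.3 kN.
A_AB = 326.9 mm².
A_BC = 376.7 mm².
A_CD = 1452 mm².
δ_AB = -5300·168/(326.9·195000) = -0.01397 mm
δ_BC = -21700·549/(376.7·195000) = -0.1622 mm
δ_CD = -21700·307/(1452·195000) = -0.02353 mm
δ = Σδ_i = -0.1997 mm.

-0.200 mm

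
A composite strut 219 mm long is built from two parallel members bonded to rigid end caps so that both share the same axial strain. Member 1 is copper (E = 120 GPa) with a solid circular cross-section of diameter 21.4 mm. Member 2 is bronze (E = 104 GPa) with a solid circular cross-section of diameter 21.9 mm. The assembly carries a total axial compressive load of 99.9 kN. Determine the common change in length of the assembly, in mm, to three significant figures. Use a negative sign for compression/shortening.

-0.266 mm

A_1 = 359.7 mm².
A_2 = 376.7 mm².
Equal strain + equilibrium ⇒ each member carries load in proportion to AE: A₁E₁ = 43160000 N, A₂E₂ = 39180000 N, ΣAE = 82340000 N.
δ = PL/ΣAE = -99900·219/82340000 = -0.2657 mm.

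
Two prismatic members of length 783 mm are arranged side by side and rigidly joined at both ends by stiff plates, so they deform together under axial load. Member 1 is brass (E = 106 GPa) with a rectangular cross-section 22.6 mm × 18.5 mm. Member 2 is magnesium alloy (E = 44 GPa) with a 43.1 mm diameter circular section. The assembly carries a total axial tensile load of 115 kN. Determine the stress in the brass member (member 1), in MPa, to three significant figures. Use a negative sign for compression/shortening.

A_1 = 418.1 mm².
A_2 = 1459 mm².
Equal strain + equilibrium ⇒ each member carries load in proportion to AE: A₁E₁ = 44320000 N, A₂E₂ = 64190000 N, ΣAE = 108500000 N.
σ₁ = P·E₁/ΣAE = 115000·106000/108500000 = 112.3 MPa.

112 MPa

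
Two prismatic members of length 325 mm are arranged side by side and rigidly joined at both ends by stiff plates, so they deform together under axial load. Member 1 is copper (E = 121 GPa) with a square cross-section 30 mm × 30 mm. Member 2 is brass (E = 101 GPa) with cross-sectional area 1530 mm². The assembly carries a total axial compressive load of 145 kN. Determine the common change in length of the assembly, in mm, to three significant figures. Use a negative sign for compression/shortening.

A_1 = 900 mm².
Equal strain + equilibrium ⇒ each member carries load in proportion to AE: A₁E₁ = 108900000 N, A₂E₂ = 154500000 N, ΣAE = 263400000 N.
δ = PL/ΣAE = -145000·325/263400000 = -0.1789 mm.

-0.179 mm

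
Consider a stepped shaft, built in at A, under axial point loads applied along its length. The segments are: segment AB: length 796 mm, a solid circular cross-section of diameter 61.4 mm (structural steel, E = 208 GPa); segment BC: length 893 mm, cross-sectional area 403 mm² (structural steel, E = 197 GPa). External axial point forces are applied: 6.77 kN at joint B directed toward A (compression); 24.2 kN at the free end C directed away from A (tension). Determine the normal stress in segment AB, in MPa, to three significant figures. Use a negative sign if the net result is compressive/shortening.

Internal axial forces (sectioning from the free end, tension +): N_BC = 24.2 kN, N_AB = 17.43 kN.
A_AB = 2961 mm².
σ_AB = N_AB/A_AB = 17430/2961 = 5.887 MPa.

5.89 MPa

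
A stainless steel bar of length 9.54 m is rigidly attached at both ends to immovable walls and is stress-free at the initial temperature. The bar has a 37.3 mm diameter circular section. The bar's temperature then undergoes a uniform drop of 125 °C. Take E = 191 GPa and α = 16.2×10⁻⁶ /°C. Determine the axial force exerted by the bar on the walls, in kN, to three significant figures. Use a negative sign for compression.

423 kN

Free thermal expansion αLΔT = 16.2e-6 · 9540 · -125 = -19.32 mm.
The walls impose strain ε = −(-19.32)/9540 = 2.0250e-03; σ = Eε = 191000 · 2.0250e-03 = 386.8 MPa.
Wall reaction R = σ·A = 386.8·1093 = 422600 N = 422.6 kN.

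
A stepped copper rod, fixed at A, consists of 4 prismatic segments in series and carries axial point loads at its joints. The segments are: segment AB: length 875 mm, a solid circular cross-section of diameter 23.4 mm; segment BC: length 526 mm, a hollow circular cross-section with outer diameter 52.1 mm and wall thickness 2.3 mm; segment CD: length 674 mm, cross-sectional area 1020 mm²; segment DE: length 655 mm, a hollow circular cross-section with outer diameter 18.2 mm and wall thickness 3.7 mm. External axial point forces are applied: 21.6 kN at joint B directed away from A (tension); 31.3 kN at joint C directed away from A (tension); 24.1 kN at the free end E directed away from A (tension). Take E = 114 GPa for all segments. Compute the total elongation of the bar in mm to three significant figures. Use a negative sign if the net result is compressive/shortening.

3.05 mm

Internal axial forces (sectioning from the free end, tension +): N_DE = 24.1 kN, N_CD = 24.1 kN, N_BC = 55.4 kN, N_AB = 77 kN.
A_AB = 430.1 mm².
A_BC = 359.8 mm².
A_DE = 168.5 mm².
δ_AB = 77000·875/(430.1·114000) = 1.374 mm
δ_BC = 55400·526/(359.8·114000) = 0.7104 mm
δ_CD = 24100·674/(1020·114000) = 0.1397 mm
δ_DE = 24100·655/(168.5·114000) = 0.8215 mm
δ = Σδ_i = 3.046 mm.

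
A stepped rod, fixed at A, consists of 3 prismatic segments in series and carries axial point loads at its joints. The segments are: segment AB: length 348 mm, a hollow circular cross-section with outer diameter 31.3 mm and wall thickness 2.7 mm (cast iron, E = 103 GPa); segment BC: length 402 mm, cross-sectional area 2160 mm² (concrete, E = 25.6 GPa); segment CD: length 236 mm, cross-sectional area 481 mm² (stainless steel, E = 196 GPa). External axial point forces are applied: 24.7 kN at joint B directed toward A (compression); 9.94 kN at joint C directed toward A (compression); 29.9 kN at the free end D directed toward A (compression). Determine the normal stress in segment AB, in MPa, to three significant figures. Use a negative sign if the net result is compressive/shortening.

-266 MPa

Internal axial forces (sectioning from the free end, tension +): N_CD = -29.9 kN, N_BC = -39.84 kN, N_AB = -64.54 kN.
A_AB = 242.6 mm².
σ_AB = N_AB/A_AB = -64540/242.6 = -266 MPa.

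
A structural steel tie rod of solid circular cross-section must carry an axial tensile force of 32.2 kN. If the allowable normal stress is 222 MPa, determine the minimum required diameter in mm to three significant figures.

Required area A ≥ P/σ_allow = 32200/222 = 145 mm².
For a solid circular section, d ≥ √(4A/π) = 13.59 mm.

13.6 mm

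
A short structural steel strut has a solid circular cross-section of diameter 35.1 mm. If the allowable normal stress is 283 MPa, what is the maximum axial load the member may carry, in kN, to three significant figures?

A = 967.6 mm².
P_max = σ_allow · A = 283 · 967.6 = 273800 N = 273.8 kN.

274 kN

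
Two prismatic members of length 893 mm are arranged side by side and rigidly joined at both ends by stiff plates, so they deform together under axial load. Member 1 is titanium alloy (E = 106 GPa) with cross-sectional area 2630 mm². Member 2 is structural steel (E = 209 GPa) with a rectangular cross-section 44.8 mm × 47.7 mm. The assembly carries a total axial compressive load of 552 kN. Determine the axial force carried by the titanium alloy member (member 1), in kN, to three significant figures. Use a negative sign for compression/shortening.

A_2 = 2137 mm².
Equal strain + equilibrium ⇒ each member carries load in proportion to AE: A₁E₁ = 278800000 N, A₂E₂ = 446600000 N, ΣAE = 725400000 N.
F₁ = P·A₁E₁/ΣAE = -552000·278800000/725400000 = -212100 N.

-212 kN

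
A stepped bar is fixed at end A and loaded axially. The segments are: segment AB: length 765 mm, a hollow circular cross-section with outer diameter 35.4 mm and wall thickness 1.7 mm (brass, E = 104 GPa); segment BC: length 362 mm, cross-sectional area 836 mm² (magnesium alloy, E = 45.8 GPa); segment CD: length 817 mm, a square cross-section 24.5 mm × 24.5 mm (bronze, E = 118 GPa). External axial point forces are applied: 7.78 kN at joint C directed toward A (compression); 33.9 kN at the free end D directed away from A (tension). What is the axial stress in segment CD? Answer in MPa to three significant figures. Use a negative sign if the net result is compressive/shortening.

Internal axial forces (sectioning from the free end, tension +): N_CD = 33.9 kN, N_BC = 26.12 kN, N_AB = 26.12 kN.
A_CD = 600.2 mm².
σ_CD = N_CD/A_CD = 33900/600.2 = 56.48 MPa.

56.5 MPa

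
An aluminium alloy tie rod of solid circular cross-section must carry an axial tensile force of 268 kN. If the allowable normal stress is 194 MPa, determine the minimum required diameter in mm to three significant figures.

41.9 mm

Required area A ≥ P/σ_allow = 268000/194 = 1381 mm².
For a solid circular section, d ≥ √(4A/π) = 41.94 mm.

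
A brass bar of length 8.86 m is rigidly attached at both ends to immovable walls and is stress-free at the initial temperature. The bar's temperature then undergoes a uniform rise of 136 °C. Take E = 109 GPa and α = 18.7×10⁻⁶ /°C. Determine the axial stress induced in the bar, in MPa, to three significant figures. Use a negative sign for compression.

Free thermal expansion αLΔT = 18.7e-6 · 8860 · 136 = 22.53 mm.
The walls impose strain ε = −(22.53)/8860 = -2.5432e-03; σ = Eε = 109000 · -2.5432e-03 = -277.2 MPa.

-277 MPa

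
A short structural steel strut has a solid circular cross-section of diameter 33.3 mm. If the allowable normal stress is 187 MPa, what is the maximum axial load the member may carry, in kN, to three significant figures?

163 kN

A = 870.9 mm².
P_max = σ_allow · A = 187 · 870.9 = 162900 N = 162.9 kN.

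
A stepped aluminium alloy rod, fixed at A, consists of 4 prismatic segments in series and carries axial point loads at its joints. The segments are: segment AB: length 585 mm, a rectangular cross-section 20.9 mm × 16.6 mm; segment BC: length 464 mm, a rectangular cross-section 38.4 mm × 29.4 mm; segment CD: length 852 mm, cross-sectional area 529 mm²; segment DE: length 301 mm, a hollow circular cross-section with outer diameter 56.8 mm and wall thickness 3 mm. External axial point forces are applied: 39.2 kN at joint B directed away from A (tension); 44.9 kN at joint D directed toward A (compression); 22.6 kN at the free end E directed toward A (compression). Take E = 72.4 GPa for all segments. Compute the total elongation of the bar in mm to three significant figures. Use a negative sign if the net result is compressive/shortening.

Internal axial forces (sectioning from the free end, tension +): N_DE = -22.6 kN, N_CD = -67.5 kN, N_BC = -67.5 kN, N_AB = -28.3 kN.
A_AB = 346.9 mm².
A_BC = 1129 mm².
A_DE = 507.1 mm².
δ_AB = -28300·585/(346.9·72400) = -0.6591 mm
δ_BC = -67500·464/(1129·72400) = -0.3832 mm
δ_CD = -67500·852/(529·72400) = -1.502 mm
δ_DE = -22600·301/(507.1·72400) = -0.1853 mm
δ = Σδ_i = -2.729 mm.

-2.73 mm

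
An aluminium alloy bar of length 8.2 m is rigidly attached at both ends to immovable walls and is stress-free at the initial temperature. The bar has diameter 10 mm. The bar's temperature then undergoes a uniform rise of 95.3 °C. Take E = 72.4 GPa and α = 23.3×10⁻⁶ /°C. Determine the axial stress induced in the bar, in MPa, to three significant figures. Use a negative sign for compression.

Free thermal expansion αLΔT = 23.3e-6 · 8200 · 95.3 = 18.21 mm.
The walls impose strain ε = −(18.21)/8200 = -2.2205e-03; σ = Eε = 72400 · -2.2205e-03 = -160.8 MPa.

-161 MPa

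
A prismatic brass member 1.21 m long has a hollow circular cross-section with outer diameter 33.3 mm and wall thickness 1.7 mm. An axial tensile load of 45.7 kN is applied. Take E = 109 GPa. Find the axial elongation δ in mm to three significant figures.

3.01 mm

A = 168.8 mm².
δ_mech = NL/(AE) = 45700·1210/(168.8·109000) = 3.006 mm.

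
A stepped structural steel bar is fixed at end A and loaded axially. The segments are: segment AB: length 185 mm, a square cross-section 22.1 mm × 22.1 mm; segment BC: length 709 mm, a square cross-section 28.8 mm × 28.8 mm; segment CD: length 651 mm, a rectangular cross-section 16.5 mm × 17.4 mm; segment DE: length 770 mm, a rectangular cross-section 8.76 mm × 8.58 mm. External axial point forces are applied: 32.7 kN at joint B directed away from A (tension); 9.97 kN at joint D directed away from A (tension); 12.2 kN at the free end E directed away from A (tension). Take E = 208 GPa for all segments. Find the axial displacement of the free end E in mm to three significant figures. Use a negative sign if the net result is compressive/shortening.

Internal axial forces (sectioning from the free end, tension +): N_DE = 12.2 kN, N_CD = 22.17 kN, N_BC = 22.17 kN, N_AB = 54.87 kN.
A_AB = 488.4 mm².
A_BC = 829.4 mm².
A_CD = 287.1 mm².
A_DE = 75.16 mm².
δ_AB = 54870·185/(488.4·208000) = 0.09992 mm
δ_BC = 22170·709/(829.4·208000) = 0.09111 mm
δ_CD = 22170·651/(287.1·208000) = 0.2417 mm
δ_DE = 12200·770/(75.16·208000) = 0.6009 mm
δ = Σδ_i = 1.034 mm.

1.03 mm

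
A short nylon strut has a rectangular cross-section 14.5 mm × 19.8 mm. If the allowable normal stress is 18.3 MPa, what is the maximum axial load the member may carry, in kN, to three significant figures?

5.25 kN

A = 287.1 mm².
P_max = σ_allow · A = 18.3 · 287.1 = 5254 N = 5.254 kN.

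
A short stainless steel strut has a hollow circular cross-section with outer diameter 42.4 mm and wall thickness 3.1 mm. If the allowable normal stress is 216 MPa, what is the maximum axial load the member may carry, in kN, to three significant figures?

82.7 kN

A = 382.7 mm².
P_max = σ_allow · A = 216 · 382.7 = 82670 N = 82.67 kN.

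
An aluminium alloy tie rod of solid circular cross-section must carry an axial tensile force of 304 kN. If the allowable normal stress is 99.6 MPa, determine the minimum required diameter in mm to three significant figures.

62.3 mm

Required area A ≥ P/σ_allow = 304000/99.6 = 3052 mm².
For a solid circular section, d ≥ √(4A/π) = 62.34 mm.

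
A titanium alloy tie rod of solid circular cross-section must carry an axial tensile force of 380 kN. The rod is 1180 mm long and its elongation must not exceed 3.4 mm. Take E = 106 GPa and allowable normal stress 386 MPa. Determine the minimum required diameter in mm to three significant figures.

39.8 mm

Required area A ≥ P/σ_allow = 380000/386 = 984.5 mm².
For a solid circular section, d ≥ √(4A/π) = 35.4 mm.
Elongation limit: A ≥ PL/(Eδ_allow) = 380000·1180/(106000·3.4) = 1244 mm² ⇒ d ≥ 39.8 mm.
The elongation limit governs.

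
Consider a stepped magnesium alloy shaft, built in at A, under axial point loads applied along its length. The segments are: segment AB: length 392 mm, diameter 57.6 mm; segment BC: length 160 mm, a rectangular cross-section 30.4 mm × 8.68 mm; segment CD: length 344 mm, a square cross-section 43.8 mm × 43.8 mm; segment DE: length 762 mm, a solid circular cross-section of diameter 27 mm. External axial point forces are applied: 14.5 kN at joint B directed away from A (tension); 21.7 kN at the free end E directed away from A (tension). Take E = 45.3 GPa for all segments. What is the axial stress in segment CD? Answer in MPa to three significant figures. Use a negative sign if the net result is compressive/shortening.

11.3 MPa

Internal axial forces (sectioning from the free end, tension +): N_DE = 21.7 kN, N_CD = 21.7 kN, N_BC = 21.7 kN, N_AB = 36.2 kN.
A_CD = 1918 mm².
σ_CD = N_CD/A_CD = 21700/1918 = 11.31 MPa.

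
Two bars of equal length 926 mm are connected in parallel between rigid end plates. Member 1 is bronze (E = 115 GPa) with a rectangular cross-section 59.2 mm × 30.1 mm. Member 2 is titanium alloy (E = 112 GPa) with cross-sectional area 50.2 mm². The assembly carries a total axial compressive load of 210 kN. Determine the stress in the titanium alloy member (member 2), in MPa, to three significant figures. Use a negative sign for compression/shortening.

-112 MPa

A_1 = 1782 mm².
Equal strain + equilibrium ⇒ each member carries load in proportion to AE: A₁E₁ = 204900000 N, A₂E₂ = 5622000 N, ΣAE = 210500000 N.
σ₂ = P·E₂/ΣAE = -210000·112000/210500000 = -111.7 MPa.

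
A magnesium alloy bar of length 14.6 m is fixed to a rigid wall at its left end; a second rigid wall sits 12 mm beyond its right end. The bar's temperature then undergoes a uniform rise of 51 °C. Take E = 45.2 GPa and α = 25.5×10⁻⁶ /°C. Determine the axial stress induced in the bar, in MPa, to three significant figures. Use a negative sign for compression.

Free thermal expansion αLΔT = 25.5e-6 · 14600 · 51 = 18.99 mm.
The walls engage after the gap closes; constrained expansion = 18.99 − 12 = 6.987 mm.
The walls impose strain ε = −(6.987)/14600 = -4.7858e-04; σ = Eε = 45200 · -4.7858e-04 = -21.63 MPa.

-21.6 MPa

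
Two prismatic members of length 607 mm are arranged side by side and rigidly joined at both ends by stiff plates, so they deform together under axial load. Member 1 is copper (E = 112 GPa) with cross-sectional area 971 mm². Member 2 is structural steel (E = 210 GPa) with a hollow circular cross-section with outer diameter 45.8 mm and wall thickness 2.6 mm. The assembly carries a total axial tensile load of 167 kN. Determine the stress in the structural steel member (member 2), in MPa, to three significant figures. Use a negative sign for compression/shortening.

192 MPa

A_2 = 352.9 mm².
Equal strain + equilibrium ⇒ each member carries load in proportion to AE: A₁E₁ = 108800000 N, A₂E₂ = 74100000 N, ΣAE = 182900000 N.
σ₂ = P·E₂/ΣAE = 167000·210000/182900000 = 191.8 MPa.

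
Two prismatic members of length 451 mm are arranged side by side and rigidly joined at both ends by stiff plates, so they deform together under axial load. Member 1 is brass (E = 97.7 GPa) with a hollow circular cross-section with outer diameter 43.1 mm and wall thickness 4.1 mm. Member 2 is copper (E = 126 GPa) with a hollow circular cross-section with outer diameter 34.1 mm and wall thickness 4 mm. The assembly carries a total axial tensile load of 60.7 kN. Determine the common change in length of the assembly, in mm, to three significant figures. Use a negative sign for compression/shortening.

0.283 mm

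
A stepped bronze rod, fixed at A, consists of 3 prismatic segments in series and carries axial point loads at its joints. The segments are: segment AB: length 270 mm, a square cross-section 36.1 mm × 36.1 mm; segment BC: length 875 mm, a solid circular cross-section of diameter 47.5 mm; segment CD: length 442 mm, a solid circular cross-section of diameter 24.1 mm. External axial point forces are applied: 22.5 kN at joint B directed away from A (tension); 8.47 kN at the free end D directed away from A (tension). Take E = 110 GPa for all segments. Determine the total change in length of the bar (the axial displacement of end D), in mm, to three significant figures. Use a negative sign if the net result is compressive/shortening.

0.171 mm

Internal axial forces (sectioning from the free end, tension +): N_CD = 8.47 kN, N_BC = 8.47 kN, N_AB = 30.97 kN.
A_AB = 1303 mm².
A_BC = 1772 mm².
A_CD = 456.2 mm².
δ_AB = 30970·270/(1303·110000) = 0.05833 mm
δ_BC = 8470·875/(1772·110000) = 0.03802 mm
δ_CD = 8470·442/(456.2·110000) = 0.07461 mm
δ = Σδ_i = 0.171 mm.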